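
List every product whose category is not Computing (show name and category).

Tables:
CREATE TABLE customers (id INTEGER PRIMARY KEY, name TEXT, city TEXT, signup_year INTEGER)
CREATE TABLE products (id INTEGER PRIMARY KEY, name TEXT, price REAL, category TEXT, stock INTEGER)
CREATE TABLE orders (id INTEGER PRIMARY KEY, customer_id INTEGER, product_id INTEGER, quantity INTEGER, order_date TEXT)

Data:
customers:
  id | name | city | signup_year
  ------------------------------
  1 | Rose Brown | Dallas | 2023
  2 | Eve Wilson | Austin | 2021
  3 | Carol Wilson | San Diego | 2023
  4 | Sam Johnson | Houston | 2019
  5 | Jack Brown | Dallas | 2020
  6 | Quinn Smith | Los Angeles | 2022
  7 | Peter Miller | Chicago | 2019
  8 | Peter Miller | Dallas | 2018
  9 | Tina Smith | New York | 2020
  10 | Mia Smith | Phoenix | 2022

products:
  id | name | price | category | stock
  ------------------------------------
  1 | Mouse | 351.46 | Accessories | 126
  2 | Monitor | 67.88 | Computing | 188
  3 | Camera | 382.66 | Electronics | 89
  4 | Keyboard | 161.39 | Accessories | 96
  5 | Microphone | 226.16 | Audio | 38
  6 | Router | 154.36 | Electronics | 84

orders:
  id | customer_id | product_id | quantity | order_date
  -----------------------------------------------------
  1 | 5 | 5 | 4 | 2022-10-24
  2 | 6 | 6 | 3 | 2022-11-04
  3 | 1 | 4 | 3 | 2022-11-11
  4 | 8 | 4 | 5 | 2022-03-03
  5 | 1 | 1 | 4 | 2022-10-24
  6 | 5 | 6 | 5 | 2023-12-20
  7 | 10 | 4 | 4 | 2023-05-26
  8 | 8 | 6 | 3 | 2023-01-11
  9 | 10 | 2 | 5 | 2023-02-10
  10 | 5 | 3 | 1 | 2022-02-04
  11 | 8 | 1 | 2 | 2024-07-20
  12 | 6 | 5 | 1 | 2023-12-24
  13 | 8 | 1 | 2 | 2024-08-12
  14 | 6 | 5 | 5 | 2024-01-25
SELECT name, category FROM products WHERE category <> 'Computing'

Execution result:
name | category
Mouse | Accessories
Camera | Electronics
Keyboard | Accessories
Microphone | Audio
Router | Electronics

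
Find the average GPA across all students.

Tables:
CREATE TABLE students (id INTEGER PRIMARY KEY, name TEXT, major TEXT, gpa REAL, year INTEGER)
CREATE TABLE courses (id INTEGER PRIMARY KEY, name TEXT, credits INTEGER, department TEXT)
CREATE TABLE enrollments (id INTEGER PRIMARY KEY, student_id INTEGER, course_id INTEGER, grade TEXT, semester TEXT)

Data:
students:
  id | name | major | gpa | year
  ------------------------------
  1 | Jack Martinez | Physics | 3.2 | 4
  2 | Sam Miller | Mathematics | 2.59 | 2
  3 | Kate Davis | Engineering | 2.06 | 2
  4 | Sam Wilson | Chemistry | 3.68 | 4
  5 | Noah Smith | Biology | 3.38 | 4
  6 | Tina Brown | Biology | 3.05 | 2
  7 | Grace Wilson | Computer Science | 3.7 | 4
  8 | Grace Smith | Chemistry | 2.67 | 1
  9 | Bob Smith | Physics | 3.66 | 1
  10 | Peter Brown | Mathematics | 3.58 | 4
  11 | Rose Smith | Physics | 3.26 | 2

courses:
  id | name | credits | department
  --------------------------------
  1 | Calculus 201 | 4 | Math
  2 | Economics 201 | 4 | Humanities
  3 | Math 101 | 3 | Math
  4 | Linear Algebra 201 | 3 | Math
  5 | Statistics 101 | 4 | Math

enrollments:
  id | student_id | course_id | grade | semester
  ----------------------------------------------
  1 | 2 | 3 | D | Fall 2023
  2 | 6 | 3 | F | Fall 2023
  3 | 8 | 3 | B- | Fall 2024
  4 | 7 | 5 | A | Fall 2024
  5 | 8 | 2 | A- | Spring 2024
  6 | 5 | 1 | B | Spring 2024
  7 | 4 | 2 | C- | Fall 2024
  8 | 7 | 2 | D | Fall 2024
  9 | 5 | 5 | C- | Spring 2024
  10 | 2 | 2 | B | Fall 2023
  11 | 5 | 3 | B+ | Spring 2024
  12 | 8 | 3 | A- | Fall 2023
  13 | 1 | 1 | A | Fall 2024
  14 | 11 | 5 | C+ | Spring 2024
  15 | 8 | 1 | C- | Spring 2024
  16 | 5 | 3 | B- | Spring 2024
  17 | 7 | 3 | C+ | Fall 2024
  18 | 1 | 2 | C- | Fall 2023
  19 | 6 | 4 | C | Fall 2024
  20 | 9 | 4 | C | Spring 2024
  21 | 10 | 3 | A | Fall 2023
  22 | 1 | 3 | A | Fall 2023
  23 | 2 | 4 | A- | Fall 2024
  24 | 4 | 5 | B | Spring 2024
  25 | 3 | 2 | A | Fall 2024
SELECT AVG(gpa) FROM students

Execution result:
3.17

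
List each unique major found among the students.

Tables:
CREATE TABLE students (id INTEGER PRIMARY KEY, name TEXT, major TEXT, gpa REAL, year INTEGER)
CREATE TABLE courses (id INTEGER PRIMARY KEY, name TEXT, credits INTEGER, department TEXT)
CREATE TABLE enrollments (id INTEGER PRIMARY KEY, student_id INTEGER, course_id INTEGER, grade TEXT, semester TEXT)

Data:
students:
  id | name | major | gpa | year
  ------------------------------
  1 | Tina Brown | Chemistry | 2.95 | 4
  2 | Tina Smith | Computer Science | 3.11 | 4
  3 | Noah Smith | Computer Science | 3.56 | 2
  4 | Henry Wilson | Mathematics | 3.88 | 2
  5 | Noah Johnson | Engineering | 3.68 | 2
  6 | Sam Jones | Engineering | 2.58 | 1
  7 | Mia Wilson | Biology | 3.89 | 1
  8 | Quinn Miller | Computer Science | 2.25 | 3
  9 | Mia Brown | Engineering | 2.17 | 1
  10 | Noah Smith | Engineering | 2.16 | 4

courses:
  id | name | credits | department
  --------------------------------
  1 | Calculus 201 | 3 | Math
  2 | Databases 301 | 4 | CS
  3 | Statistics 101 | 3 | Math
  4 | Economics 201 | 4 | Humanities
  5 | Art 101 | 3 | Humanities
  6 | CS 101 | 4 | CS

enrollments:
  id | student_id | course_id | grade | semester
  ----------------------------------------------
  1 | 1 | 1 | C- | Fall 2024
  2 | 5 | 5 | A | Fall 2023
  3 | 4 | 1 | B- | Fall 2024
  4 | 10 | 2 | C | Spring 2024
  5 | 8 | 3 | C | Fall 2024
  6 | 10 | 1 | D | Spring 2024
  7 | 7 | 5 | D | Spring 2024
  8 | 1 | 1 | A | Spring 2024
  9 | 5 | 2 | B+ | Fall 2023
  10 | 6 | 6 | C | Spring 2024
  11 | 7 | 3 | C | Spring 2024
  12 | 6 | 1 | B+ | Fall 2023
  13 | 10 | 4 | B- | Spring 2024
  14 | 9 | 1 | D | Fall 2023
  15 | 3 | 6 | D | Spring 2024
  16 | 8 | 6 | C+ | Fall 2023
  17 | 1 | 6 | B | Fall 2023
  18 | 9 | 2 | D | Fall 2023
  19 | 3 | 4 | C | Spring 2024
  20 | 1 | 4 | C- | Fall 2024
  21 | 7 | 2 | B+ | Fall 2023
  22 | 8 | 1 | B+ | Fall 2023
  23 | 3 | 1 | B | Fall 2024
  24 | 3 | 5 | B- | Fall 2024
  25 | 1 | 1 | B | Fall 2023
SELECT DISTINCT major FROM students

Execution result:
major
Chemistry
Computer Science
Mathematics
Engineering
Biology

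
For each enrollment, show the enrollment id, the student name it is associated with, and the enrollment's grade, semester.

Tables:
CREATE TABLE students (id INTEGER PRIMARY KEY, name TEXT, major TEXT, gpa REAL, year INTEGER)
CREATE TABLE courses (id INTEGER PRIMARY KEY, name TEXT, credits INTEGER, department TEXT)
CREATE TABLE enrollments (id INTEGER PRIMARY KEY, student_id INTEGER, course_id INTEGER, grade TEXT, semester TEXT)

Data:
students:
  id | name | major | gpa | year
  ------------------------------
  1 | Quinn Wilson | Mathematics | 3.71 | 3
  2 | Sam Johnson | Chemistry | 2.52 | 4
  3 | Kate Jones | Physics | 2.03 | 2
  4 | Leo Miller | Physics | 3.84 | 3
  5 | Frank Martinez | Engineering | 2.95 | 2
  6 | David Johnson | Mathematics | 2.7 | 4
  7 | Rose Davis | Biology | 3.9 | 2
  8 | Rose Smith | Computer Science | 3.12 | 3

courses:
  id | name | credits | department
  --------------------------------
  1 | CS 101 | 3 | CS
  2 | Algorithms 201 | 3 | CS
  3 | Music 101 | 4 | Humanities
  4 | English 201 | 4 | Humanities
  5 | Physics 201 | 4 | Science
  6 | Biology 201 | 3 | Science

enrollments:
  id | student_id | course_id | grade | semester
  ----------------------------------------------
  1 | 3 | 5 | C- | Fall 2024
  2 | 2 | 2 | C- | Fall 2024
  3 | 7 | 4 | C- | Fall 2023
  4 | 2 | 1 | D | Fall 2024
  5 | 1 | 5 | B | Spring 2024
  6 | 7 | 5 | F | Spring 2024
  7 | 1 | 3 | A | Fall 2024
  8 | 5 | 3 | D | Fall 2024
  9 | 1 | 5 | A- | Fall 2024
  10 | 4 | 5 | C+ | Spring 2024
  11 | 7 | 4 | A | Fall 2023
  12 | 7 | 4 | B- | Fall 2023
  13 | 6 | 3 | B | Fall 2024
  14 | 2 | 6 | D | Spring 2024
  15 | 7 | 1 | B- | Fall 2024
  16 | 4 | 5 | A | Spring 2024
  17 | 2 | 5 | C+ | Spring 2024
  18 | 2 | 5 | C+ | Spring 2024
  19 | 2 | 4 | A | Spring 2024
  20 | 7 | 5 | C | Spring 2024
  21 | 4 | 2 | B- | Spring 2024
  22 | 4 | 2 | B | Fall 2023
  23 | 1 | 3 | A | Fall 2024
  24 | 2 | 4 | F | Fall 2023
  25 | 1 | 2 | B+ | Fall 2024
SELECT c.id, p.name AS student, c.grade, c.semester FROM enrollments c JOIN students p ON c.student_id = p.id

Execution result:
id | student | grade | semester
1 | Kate Jones | C- | Fall 2024
2 | Sam Johnson | C- | Fall 2024
3 | Rose Davis | C- | Fall 2023
4 | Sam Johnson | D | Fall 2024
5 | Quinn Wilson | B | Spring 2024
6 | Rose Davis | F | Spring 2024
7 | Quinn Wilson | A | Fall 2024
8 | Frank Martinez | D | Fall 2024
9 | Quinn Wilson | A- | Fall 2024
10 | Leo Miller | C+ | Spring 2024
11 | Rose Davis | A | Fall 2023
12 | Rose Davis | B- | Fall 2023
13 | David Johnson | B | Fall 2024
14 | Sam Johnson | D | Spring 2024
15 | Rose Davis | B- | Fall 2024
16 | Leo Miller | A | Spring 2024
17 | Sam Johnson | C+ | Spring 2024
18 | Sam Johnson | C+ | Spring 2024
19 | Sam Johnson | A | Spring 2024
20 | Rose Davis | C | Spring 2024
21 | Leo Miller | B- | Spring 2024
22 | Leo Miller | B | Fall 2023
23 | Quinn Wilson | A | Fall 2024
24 | Sam Johnson | F | Fall 2023
25 | Quinn Wilson | B+ | Fall 2024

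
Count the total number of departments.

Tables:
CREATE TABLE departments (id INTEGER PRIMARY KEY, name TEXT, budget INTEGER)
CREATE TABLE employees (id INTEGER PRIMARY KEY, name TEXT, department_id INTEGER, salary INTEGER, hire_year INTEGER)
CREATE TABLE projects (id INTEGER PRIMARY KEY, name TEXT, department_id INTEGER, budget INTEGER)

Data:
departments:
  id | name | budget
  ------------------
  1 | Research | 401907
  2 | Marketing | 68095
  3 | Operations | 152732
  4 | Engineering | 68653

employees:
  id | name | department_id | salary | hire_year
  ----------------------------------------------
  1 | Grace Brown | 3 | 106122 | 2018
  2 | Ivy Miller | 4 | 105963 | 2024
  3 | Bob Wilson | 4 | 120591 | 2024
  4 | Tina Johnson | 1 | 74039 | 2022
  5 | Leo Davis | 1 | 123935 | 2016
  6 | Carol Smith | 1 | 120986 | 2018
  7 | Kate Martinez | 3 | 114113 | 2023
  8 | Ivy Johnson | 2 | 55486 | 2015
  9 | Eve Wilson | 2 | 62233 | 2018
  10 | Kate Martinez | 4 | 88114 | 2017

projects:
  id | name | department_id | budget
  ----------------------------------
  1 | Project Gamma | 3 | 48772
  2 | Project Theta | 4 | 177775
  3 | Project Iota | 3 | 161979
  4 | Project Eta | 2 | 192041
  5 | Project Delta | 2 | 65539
SELECT COUNT(*) FROM departments

Execution result:
4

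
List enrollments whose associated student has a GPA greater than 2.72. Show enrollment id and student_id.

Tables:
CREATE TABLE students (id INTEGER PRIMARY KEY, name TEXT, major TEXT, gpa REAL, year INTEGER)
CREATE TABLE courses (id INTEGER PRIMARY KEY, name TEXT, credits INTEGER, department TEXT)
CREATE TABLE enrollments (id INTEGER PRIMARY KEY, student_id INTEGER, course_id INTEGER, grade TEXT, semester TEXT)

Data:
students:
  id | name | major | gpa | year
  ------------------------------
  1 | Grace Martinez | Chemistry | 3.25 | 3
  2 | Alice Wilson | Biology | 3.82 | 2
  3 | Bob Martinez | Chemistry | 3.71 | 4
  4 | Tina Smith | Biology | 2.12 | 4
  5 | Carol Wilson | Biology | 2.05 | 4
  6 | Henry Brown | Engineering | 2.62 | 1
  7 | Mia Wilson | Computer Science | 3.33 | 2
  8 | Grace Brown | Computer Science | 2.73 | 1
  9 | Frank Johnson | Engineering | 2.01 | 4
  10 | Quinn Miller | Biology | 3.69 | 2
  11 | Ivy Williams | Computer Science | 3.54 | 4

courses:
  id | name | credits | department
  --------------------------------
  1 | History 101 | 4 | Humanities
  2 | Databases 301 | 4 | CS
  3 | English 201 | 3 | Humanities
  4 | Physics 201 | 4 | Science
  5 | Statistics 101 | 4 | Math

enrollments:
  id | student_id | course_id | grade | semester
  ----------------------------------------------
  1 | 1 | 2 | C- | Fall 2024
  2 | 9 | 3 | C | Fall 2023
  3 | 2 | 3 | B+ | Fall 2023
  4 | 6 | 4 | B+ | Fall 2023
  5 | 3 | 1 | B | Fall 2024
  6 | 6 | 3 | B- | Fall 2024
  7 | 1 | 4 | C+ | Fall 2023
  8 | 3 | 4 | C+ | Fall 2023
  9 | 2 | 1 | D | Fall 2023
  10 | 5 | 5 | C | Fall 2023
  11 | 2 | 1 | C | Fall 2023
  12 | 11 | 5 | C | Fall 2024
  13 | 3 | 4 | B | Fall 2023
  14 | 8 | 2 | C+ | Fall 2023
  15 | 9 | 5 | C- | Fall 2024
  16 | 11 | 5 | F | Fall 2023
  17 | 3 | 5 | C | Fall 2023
SELECT id, student_id FROM enrollments WHERE student_id IN (SELECT id FROM students WHERE gpa > 2.72)

Execution result:
id | student_id
1 | 1
3 | 2
5 | 3
7 | 1
8 | 3
9 | 2
11 | 2
12 | 11
13 | 3
14 | 8
16 | 11
17 | 3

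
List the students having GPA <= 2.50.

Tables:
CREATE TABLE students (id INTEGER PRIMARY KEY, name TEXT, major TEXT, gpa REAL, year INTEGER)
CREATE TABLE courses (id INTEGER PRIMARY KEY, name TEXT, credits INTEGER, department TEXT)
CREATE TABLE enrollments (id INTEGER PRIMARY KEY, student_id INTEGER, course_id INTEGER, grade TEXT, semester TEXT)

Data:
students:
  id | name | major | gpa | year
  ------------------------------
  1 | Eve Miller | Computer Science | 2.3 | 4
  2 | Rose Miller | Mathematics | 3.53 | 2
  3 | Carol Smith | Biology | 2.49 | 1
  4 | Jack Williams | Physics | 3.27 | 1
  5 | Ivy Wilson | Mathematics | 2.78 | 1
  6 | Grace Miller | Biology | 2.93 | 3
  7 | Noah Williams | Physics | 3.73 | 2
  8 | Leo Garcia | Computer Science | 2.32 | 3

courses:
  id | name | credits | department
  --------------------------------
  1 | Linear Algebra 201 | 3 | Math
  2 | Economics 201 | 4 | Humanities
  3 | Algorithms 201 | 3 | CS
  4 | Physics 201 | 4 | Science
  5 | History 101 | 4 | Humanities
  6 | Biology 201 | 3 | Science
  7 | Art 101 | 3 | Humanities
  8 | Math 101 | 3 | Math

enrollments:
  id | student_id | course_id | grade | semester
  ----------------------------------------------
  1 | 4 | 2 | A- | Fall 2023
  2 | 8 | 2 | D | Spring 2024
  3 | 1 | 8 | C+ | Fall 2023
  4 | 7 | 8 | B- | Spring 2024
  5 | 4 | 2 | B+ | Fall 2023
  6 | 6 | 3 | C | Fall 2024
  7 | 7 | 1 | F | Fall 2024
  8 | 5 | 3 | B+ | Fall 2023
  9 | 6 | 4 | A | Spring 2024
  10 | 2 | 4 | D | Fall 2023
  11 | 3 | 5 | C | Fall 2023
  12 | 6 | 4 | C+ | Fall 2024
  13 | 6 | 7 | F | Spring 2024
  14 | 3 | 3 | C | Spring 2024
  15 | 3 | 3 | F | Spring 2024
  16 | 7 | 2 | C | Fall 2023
SELECT name, gpa FROM students WHERE gpa <= 2.5

Execution result:
name | gpa
Eve Miller | 2.30
Carol Smith | 2.49
Leo Garcia | 2.32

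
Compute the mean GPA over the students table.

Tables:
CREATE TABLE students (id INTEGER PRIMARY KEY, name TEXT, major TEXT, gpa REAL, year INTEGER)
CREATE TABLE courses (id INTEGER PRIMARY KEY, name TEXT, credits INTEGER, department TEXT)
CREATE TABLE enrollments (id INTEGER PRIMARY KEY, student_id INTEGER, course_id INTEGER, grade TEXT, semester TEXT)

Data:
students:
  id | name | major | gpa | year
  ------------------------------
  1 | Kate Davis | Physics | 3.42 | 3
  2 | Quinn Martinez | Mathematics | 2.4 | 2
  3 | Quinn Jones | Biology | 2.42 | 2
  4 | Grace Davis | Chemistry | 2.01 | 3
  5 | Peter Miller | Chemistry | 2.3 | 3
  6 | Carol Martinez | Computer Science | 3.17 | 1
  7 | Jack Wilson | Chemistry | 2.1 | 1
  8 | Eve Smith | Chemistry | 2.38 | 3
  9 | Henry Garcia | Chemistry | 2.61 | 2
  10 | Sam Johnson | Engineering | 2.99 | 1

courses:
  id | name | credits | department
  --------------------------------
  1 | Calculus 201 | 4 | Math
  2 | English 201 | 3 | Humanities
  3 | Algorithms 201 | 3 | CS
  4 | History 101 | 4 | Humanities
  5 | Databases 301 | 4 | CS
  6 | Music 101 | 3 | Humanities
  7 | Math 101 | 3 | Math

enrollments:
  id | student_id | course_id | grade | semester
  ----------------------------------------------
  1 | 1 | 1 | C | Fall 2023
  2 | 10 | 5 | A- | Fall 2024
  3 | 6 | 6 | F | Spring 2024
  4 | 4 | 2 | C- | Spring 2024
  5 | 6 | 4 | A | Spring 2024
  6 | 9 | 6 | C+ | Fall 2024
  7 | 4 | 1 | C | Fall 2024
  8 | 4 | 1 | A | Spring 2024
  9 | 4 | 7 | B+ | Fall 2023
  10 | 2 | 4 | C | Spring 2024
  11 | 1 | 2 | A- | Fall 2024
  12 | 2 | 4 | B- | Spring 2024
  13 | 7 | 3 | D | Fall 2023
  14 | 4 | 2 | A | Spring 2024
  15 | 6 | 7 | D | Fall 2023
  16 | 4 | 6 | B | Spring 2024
SELECT AVG(gpa) FROM students

Execution result:
2.58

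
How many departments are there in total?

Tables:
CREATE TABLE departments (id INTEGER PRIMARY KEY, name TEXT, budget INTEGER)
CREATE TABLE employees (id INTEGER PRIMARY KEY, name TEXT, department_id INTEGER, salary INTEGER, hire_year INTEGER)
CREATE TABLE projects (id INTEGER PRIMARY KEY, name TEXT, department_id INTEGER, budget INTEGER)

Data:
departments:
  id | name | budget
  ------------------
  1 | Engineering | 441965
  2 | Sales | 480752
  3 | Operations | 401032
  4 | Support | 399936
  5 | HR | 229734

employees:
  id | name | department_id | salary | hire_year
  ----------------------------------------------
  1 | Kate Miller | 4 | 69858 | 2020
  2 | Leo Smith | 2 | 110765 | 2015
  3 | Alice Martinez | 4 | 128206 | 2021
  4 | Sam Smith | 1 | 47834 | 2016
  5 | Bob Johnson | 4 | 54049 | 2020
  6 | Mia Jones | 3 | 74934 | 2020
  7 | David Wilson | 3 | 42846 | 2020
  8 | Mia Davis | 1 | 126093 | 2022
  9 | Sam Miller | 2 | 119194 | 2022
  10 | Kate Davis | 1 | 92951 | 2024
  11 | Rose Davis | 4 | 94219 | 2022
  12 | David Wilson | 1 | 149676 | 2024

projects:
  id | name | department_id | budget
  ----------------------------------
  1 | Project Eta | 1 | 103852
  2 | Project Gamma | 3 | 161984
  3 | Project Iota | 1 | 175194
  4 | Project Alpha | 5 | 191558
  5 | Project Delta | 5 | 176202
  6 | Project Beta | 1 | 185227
SELECT COUNT(*) FROM departments

Execution result:
5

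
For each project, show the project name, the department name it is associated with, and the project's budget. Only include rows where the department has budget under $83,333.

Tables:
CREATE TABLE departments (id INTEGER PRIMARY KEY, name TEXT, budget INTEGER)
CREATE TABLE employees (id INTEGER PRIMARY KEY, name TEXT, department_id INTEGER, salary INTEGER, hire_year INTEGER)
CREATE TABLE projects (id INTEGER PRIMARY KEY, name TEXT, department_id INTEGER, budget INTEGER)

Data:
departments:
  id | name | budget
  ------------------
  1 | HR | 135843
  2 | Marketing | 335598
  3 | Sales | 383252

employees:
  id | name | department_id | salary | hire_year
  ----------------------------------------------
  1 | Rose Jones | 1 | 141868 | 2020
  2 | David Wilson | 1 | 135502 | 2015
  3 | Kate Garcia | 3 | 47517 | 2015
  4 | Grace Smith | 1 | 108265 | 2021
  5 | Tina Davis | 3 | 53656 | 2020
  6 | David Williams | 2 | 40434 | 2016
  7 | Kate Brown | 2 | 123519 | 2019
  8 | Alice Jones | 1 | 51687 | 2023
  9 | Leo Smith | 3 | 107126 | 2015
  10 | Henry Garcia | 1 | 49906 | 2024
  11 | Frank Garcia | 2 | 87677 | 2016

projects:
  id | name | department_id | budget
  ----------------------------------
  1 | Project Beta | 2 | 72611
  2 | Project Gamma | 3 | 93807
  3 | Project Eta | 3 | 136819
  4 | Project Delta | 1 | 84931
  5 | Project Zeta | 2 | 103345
SELECT c.name, p.name AS department, c.budget FROM projects c JOIN departments p ON c.department_id = p.id WHERE p.budget < 83333

Execution result:
(no rows)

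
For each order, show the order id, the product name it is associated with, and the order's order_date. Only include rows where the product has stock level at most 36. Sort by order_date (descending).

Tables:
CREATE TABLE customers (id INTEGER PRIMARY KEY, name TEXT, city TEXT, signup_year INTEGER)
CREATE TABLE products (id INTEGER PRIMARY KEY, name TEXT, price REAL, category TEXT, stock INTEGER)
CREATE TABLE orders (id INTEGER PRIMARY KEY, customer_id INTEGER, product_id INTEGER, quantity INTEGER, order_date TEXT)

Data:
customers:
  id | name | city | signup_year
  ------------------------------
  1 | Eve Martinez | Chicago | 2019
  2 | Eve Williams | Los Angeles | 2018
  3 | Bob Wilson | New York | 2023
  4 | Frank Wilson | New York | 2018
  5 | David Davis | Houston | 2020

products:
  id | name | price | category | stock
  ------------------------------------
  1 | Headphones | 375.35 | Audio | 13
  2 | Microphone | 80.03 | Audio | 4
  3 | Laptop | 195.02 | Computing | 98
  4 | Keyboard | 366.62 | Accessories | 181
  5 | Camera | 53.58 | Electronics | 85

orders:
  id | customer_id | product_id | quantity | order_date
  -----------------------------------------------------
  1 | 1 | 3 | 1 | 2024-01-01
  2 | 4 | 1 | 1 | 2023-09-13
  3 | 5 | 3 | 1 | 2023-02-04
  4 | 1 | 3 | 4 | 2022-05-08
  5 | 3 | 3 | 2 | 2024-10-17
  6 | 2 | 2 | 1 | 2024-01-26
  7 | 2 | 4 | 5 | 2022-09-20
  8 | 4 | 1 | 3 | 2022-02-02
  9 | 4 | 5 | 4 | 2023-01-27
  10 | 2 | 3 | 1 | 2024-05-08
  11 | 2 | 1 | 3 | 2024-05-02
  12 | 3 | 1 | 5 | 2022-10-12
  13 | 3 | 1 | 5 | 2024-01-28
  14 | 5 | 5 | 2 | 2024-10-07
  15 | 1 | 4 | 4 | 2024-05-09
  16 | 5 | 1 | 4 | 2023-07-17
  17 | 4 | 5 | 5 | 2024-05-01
SELECT c.id, p.name AS product, c.order_date FROM orders c JOIN products p ON c.product_id = p.id WHERE p.stock <= 36 ORDER BY c.order_date DESC

Execution result:
id | product | order_date
11 | Headphones | 2024-05-02
13 | Headphones | 2024-01-28
6 | Microphone | 2024-01-26
2 | Headphones | 2023-09-13
16 | Headphones | 2023-07-17
12 | Headphones | 2022-10-12
8 | Headphones | 2022-02-02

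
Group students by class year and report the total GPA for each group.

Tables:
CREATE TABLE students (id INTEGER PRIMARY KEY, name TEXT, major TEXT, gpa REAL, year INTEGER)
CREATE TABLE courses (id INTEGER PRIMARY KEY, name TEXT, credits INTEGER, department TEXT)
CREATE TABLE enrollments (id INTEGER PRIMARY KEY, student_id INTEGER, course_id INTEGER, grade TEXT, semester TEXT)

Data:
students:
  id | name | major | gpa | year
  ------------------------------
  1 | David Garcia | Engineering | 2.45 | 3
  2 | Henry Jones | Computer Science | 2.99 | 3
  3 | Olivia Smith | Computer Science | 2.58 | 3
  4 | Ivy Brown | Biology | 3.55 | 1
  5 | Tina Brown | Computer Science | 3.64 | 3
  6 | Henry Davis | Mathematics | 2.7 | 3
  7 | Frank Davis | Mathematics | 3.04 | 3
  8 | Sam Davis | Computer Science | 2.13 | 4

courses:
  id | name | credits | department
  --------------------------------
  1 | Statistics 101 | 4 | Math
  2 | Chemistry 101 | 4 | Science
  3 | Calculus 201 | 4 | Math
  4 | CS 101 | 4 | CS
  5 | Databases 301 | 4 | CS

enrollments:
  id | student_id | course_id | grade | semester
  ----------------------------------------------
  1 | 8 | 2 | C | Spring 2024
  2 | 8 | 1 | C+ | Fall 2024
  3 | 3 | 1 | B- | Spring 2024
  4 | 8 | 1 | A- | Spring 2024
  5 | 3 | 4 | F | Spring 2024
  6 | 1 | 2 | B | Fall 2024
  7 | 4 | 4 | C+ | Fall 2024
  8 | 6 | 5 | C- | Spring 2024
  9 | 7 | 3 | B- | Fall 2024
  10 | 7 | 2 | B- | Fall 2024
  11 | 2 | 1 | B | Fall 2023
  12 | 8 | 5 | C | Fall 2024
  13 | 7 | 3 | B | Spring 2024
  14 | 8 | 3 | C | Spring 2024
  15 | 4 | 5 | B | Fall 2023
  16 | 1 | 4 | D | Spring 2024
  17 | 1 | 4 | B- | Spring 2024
SELECT year, SUM(gpa) AS sum_gpa FROM students GROUP BY year

Execution result:
year | sum_gpa
1 | 3.55
3 | 17.40
4 | 2.13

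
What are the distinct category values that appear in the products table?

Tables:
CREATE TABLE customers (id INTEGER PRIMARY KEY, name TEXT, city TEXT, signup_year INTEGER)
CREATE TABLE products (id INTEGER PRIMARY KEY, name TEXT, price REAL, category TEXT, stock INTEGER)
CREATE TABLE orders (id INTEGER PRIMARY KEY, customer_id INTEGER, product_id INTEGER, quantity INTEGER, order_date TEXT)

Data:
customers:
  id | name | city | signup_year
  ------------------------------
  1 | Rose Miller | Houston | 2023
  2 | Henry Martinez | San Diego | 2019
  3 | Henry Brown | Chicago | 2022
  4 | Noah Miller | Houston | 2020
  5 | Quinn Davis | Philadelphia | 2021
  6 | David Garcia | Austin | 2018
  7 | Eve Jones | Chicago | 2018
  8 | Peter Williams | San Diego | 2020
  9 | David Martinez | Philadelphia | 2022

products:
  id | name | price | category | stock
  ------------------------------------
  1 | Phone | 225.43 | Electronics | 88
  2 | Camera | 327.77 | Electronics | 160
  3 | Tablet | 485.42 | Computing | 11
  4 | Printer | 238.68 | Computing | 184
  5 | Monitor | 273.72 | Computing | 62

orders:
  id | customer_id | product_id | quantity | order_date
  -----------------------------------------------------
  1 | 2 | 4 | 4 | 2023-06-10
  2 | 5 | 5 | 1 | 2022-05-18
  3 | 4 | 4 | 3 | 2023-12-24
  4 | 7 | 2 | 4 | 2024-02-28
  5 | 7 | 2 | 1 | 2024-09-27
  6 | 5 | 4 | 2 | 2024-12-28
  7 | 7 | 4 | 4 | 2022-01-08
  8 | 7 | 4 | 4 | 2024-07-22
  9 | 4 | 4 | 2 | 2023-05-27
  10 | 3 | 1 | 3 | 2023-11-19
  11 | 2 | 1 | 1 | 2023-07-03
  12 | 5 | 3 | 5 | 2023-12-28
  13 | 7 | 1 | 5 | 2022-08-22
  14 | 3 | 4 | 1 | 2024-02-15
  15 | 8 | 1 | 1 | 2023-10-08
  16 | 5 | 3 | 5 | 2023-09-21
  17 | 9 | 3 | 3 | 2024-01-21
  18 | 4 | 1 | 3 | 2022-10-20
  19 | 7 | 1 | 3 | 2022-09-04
SELECT DISTINCT category FROM products

Execution result:
category
Electronics
Computing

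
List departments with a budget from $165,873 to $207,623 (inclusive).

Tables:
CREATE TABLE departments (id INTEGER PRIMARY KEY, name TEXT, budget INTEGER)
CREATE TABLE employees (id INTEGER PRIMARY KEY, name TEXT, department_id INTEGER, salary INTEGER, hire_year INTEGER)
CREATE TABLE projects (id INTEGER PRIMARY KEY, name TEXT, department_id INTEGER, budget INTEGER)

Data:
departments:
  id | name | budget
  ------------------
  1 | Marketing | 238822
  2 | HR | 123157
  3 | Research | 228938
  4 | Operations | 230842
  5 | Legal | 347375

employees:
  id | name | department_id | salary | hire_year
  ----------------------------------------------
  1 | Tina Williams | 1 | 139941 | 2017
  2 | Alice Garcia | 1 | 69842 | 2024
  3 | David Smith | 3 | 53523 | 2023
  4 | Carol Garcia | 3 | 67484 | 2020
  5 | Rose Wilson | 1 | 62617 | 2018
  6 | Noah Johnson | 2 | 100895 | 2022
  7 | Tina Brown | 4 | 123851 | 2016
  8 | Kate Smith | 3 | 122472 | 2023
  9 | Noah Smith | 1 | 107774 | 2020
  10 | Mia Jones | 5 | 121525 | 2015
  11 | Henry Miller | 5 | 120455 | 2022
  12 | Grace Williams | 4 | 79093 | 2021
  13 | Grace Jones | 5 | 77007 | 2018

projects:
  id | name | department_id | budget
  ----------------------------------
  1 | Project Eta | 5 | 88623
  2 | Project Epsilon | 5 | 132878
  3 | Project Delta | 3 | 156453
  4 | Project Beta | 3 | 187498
SELECT name, budget FROM departments WHERE budget BETWEEN 165873 AND 207623

Execution result:
(no rows)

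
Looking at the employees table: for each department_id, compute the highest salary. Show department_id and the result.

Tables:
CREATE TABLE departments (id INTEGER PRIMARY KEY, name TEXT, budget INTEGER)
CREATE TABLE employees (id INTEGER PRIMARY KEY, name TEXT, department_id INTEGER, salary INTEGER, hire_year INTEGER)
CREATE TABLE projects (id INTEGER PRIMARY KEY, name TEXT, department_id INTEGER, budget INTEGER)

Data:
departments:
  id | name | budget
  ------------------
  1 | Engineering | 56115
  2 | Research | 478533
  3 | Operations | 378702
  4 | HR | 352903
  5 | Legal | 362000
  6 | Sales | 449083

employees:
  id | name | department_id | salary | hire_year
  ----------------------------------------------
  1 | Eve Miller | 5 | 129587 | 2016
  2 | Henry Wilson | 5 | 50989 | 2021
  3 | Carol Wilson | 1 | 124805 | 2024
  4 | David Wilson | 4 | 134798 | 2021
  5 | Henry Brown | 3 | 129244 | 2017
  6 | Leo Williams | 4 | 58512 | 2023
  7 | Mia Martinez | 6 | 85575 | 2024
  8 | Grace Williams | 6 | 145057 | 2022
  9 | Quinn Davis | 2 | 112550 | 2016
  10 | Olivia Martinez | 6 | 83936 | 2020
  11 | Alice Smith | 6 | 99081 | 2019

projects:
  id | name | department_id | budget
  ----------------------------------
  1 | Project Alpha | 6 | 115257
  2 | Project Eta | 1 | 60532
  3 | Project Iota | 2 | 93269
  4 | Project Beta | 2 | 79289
SELECT department_id, MAX(salary) AS max_salary FROM employees GROUP BY department_id

Execution result:
department_id | max_salary
1 | 124805
2 | 112550
3 | 129244
4 | 134798
5 | 129587
6 | 145057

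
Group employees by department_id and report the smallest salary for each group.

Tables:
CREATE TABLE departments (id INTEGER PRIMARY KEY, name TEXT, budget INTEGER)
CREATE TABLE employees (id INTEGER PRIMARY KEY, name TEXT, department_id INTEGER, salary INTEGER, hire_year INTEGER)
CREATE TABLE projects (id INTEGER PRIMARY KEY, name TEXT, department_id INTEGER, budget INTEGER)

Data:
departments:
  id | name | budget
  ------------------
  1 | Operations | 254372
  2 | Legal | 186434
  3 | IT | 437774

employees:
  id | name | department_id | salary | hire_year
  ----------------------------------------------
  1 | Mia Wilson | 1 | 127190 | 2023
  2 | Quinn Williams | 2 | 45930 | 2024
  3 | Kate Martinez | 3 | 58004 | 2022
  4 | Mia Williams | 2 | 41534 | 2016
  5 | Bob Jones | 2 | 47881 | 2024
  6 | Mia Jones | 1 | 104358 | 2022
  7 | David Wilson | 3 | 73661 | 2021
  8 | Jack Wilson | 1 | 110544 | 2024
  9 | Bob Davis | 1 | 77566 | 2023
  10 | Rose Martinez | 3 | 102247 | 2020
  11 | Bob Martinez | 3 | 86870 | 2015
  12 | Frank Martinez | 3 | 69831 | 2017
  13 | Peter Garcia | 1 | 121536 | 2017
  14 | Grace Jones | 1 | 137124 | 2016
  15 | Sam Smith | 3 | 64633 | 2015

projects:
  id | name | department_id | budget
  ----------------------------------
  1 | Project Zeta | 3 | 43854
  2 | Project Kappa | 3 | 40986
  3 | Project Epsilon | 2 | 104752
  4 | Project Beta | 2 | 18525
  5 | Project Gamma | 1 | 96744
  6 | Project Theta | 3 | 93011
SELECT department_id, MIN(salary) AS min_salary FROM employees GROUP BY department_id

Execution result:
department_id | min_salary
1 | 77566
2 | 41534
3 | 58004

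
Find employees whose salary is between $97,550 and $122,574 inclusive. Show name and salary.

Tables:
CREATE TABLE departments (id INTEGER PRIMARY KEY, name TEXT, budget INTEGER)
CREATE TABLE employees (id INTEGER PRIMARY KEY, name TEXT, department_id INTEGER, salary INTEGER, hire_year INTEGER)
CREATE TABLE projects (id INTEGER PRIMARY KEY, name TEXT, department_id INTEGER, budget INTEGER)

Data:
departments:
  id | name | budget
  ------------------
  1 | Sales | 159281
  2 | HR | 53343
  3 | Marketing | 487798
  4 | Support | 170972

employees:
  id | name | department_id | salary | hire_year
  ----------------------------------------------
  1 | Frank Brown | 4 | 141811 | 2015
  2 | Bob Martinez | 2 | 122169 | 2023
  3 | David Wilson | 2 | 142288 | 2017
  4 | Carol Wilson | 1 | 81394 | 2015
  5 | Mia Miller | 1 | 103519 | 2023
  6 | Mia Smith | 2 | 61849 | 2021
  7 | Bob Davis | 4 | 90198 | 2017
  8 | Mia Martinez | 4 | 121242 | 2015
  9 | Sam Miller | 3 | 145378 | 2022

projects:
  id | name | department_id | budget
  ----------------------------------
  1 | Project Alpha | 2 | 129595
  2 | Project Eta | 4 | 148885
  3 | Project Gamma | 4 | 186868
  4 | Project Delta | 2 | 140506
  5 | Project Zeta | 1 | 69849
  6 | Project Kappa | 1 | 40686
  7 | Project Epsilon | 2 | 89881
SELECT name, salary FROM employees WHERE salary BETWEEN 97550 AND 122574

Execution result:
name | salary
Bob Martinez | 122169
Mia Miller | 103519
Mia Martinez | 121242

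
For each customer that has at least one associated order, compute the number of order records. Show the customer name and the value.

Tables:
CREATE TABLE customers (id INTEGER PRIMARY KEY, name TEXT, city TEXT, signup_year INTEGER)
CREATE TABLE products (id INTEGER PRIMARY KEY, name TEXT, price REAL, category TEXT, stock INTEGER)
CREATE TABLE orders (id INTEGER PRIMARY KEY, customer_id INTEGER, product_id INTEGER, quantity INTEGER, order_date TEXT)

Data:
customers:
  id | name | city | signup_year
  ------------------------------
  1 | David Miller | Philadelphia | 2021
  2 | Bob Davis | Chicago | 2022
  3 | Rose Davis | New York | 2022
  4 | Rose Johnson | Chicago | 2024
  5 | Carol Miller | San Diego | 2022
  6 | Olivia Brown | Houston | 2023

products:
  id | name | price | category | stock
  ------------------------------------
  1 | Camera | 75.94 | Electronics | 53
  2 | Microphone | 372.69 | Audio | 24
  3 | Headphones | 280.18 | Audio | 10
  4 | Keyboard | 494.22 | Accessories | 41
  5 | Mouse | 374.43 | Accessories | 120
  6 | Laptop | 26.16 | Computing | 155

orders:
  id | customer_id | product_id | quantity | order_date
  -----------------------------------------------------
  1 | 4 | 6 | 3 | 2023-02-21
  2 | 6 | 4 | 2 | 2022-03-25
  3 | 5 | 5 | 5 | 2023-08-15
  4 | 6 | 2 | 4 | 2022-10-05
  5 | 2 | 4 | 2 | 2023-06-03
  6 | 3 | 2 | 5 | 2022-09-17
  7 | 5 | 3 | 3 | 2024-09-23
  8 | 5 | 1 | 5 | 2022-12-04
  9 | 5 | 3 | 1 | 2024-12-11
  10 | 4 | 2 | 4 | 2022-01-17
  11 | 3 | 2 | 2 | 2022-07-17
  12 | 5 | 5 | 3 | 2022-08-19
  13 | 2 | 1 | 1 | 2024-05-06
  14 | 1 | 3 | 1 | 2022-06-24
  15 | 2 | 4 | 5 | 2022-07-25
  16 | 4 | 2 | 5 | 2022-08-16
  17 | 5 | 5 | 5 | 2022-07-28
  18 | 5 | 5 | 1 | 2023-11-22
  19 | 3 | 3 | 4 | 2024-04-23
SELECT p.name, COUNT(*) AS n FROM orders c JOIN customers p ON c.customer_id = p.id GROUP BY p.id, p.name

Execution result:
name | n
David Miller | 1
Bob Davis | 3
Rose Davis | 3
Rose Johnson | 3
Carol Miller | 7
Olivia Brown | 2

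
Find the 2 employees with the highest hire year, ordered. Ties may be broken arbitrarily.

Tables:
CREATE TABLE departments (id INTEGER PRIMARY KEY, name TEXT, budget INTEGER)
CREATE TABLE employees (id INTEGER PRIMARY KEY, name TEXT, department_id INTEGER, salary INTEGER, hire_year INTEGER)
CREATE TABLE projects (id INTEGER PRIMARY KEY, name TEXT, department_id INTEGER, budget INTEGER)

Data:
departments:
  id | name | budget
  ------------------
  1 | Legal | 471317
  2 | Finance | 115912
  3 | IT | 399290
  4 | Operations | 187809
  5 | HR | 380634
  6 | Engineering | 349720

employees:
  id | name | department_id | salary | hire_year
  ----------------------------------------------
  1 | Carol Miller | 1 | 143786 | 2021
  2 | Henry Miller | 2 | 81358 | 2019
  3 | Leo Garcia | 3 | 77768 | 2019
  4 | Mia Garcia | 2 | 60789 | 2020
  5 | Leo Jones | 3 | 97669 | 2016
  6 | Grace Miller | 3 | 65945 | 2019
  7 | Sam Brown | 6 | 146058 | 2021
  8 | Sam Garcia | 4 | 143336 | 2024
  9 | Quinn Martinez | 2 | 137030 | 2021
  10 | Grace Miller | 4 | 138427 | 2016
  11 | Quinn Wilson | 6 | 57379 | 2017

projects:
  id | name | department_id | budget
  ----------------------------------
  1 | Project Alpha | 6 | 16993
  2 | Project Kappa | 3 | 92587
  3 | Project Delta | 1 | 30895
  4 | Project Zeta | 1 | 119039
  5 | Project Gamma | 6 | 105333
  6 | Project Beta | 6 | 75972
SELECT name, hire_year FROM employees ORDER BY hire_year DESC LIMIT 2

Execution result:
name | hire_year
Sam Garcia | 2024
Carol Miller | 2021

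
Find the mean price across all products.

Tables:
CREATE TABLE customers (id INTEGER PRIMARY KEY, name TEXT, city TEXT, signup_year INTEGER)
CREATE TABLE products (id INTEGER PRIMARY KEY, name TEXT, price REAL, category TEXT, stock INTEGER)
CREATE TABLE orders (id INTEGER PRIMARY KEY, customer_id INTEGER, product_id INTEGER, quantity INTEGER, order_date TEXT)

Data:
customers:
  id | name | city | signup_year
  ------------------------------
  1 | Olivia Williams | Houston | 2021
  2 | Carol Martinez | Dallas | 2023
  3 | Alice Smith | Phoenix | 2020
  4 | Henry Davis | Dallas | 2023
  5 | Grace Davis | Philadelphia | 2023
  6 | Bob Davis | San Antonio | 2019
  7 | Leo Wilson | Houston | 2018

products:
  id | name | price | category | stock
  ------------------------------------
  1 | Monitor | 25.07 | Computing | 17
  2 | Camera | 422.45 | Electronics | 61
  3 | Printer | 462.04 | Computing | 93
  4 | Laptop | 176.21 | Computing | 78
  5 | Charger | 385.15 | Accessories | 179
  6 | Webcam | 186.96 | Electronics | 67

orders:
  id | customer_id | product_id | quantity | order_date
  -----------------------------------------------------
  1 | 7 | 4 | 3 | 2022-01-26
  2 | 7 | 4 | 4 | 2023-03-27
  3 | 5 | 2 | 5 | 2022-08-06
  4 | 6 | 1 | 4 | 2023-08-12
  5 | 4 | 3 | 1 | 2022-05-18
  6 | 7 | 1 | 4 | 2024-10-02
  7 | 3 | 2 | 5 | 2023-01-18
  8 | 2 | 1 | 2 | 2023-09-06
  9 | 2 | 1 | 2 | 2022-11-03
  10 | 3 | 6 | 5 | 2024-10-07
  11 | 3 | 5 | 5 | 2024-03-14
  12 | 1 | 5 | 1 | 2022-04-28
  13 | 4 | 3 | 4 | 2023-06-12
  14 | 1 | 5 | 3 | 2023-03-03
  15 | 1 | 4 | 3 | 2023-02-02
SELECT AVG(price) FROM products

Execution result:
276.31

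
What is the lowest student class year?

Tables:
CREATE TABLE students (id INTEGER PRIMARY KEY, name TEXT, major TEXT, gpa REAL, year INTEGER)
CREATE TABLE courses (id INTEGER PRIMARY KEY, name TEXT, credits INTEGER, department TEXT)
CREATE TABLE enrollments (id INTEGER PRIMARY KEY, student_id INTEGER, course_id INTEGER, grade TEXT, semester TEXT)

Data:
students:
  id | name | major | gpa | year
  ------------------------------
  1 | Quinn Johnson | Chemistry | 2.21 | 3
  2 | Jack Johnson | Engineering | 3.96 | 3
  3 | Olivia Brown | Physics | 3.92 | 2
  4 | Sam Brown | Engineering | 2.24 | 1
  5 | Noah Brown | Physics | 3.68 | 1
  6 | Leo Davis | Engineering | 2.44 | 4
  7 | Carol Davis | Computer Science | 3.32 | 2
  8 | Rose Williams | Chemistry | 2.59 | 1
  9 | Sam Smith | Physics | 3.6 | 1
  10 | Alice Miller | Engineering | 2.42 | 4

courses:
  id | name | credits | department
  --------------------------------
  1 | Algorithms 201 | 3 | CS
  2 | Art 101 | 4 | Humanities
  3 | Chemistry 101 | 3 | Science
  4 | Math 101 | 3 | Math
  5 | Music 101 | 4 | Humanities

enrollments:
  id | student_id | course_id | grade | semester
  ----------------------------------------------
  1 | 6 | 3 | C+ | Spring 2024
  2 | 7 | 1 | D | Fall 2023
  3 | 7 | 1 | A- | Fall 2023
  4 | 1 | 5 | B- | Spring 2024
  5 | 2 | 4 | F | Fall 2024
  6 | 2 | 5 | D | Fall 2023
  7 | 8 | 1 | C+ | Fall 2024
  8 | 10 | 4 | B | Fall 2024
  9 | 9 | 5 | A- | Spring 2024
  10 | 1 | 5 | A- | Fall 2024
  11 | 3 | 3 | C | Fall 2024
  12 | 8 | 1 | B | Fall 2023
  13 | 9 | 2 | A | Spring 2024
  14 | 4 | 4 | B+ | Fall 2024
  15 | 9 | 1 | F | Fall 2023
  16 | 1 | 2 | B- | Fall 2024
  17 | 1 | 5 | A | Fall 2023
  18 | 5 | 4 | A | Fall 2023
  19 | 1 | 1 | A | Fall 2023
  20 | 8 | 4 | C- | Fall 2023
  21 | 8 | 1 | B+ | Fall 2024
SELECT MIN(year) FROM students

Execution result:
1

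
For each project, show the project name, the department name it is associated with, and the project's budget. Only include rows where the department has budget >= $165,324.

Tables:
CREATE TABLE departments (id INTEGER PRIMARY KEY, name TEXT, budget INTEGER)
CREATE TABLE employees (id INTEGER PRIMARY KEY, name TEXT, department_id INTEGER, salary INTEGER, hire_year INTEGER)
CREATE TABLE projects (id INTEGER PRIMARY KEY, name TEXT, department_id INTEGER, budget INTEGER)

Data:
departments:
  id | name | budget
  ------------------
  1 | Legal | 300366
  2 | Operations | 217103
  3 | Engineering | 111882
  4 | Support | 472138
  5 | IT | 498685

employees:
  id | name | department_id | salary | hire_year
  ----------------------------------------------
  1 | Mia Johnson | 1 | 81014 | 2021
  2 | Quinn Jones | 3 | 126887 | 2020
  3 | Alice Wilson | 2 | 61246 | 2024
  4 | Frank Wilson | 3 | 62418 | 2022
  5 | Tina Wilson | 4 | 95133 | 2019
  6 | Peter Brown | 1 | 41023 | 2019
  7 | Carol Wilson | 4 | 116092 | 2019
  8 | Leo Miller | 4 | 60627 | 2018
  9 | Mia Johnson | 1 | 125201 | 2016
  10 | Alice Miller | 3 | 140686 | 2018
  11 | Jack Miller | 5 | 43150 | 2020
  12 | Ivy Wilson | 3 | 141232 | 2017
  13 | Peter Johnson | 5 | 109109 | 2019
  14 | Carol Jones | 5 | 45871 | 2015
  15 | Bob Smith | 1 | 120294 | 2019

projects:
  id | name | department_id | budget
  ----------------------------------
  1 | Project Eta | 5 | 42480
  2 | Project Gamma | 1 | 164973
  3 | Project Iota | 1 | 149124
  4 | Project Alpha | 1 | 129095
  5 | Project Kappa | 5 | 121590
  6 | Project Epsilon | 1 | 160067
SELECT c.name, p.name AS department, c.budget FROM projects c JOIN departments p ON c.department_id = p.id WHERE p.budget >= 165324

Execution result:
name | department | budget
Project Eta | IT | 42480
Project Gamma | Legal | 164973
Project Iota | Legal | 149124
Project Alpha | Legal | 129095
Project Kappa | IT | 121590
Project Epsilon | Legal | 160067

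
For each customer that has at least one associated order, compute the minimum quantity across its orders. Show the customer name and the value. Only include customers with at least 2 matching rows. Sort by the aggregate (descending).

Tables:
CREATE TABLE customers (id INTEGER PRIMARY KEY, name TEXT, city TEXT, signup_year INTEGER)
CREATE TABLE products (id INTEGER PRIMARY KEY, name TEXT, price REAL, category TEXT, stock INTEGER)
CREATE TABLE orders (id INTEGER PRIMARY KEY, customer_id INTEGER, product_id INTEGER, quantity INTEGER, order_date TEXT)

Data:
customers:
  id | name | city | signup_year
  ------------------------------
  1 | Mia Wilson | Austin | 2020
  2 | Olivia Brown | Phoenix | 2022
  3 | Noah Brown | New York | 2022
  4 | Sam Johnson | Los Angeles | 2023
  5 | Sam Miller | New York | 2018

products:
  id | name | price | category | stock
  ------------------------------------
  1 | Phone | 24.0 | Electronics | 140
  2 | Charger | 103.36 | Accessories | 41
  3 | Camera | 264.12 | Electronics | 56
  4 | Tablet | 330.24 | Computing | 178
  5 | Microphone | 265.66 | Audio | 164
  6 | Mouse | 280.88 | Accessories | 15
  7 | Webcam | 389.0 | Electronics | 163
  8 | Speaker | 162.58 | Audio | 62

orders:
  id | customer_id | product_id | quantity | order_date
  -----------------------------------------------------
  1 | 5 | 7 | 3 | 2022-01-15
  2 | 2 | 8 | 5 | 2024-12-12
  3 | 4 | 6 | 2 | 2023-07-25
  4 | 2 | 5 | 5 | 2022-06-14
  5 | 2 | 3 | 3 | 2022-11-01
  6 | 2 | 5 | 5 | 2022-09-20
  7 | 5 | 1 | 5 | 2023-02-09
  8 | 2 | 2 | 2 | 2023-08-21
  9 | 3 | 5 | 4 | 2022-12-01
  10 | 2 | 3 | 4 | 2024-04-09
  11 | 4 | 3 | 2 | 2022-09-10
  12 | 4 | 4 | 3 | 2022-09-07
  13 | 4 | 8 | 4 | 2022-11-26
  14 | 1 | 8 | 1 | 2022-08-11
SELECT p.name, MIN(c.quantity) AS min_quantity FROM orders c JOIN customers p ON c.customer_id = p.id GROUP BY p.id, p.name HAVING COUNT(*) >= 2 ORDER BY min_quantity DESC

Execution result:
name | min_quantity
Sam Miller | 3
Olivia Brown | 2
Sam Johnson | 2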